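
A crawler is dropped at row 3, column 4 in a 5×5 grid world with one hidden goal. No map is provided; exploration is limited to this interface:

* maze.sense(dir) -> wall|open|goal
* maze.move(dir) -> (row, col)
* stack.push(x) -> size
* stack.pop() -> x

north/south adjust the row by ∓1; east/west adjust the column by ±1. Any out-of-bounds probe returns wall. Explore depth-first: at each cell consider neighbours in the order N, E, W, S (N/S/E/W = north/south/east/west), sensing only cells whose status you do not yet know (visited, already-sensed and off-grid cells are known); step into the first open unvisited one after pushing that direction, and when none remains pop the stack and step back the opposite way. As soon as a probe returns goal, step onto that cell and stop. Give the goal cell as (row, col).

// 1. sense(dir='north') => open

// 2. push(x='north') => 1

// 3. move(dir='north') => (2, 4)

// 4. sense(dir='north') => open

// 5. push(x='north') => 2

// 6. move(dir='north') => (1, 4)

// 7. sense(dir='north') => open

// 8. push(x='north') => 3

// 9. move(dir='north') => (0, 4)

// 10. sense(dir='west') => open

// 11. push(x='west') => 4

// 12. move(dir='west') => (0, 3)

// 13. sense(dir='west') => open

// 14. push(x='west') => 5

// 15. move(dir='west') => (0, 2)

// 16. sense(dir='west') => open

// 17. push(x='west') => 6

// 18. move(dir='west') => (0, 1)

// 19. sense(dir='west') => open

// 20. push(x='west') => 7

// 21. move(dir='west') => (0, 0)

// 22. sense(dir='south') => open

// 23. push(x='south') => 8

// 24. move(dir='south') => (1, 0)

// 25. sense(dir='east') => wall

// 26. sense(dir='south') => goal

// 27. move(dir='south') => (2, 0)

Answer: (2, 0)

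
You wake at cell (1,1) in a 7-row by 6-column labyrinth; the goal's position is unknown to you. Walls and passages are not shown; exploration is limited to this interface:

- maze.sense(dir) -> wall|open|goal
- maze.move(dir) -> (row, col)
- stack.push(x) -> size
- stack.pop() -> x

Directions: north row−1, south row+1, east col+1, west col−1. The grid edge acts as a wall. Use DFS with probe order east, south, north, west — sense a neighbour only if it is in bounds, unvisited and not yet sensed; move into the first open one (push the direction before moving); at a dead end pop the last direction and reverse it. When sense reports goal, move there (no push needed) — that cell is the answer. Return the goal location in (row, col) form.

Next I call sense using dir='east', : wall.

Invoking sense using dir='south', which returns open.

Now I run push using x='south', and see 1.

I run move using dir='south', — result: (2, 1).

I call sense using dir='east', which returns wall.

Using sense using dir='south', yielding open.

Invoking push using x='south', which returns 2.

Invoking move using dir='south', yielding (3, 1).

I try sense using dir='east', and get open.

I use push using x='east', and observe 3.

Next I call move using dir='east', and observe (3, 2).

Using sense using dir='east', giving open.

I use push using x='east', and see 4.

Next I call move using dir='east', which returns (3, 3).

Invoking sense using dir='east', and see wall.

I call sense using dir='south', and get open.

Now I run push using x='south', — result: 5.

Calling move using dir='south', yielding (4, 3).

I try sense using dir='east', : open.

Now I run push using x='east', and see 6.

Calling move using dir='east', giving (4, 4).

Now I run sense using dir='east', — result: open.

I use push using x='east', which returns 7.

Now I run move using dir='east', yielding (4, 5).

I run sense using dir='south', which returns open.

I try push using x='south', yielding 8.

Using move using dir='south', giving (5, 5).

Then sense using dir='south', and see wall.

Invoking sense using dir='west', and see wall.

I run pop(), yielding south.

Next I call move using dir='north', giving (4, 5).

Next I call sense using dir='north', and get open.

Next I call push using x='north', — result: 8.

I try move using dir='north', and get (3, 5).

I use sense using dir='north', giving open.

I call push using x='north', which returns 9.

Now I run move using dir='north', and get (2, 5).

I call sense using dir='north', giving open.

Then push using x='north', giving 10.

I use move using dir='north', which returns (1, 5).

I use sense using dir='north', → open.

Now I run push using x='north', and observe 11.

I use move using dir='north', and observe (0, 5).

Next I call sense using dir='west', : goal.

I call move using dir='west', which returns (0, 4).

Answer: (0, 4)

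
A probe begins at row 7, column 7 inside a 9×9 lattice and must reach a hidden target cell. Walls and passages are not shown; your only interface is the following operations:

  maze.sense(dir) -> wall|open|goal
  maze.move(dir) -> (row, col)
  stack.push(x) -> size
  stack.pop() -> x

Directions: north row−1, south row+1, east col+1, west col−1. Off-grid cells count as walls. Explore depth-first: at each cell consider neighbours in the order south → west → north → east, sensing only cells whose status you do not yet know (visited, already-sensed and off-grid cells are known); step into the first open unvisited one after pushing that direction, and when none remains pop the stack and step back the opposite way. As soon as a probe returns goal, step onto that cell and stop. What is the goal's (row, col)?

# maze.sense(dir='south') == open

# stack.push(x='south') == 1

# maze.move(dir='south') == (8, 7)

# maze.sense(dir='west') == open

# stack.push(x='west') == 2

# maze.move(dir='west') == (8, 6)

# maze.sense(dir='west') == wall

# maze.sense(dir='north') == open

# stack.push(x='north') == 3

# maze.move(dir='north') == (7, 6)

# maze.sense(dir='west') == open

# stack.push(x='west') == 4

# maze.move(dir='west') == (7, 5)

# maze.sense(dir='west') == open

# stack.push(x='west') == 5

# maze.move(dir='west') == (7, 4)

# maze.sense(dir='south') == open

# stack.push(x='south') == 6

# maze.move(dir='south') == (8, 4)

# maze.sense(dir='west') == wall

# stack.pop() == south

# maze.move(dir='north') == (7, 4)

# maze.sense(dir='west') == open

# stack.push(x='west') == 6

# maze.move(dir='west') == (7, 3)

# maze.sense(dir='west') == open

# stack.push(x='west') == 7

# maze.move(dir='west') == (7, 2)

# maze.sense(dir='south') == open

# stack.push(x='south') == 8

# maze.move(dir='south') == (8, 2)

# maze.sense(dir='west') == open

# stack.push(x='west') == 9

# maze.move(dir='west') == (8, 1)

# maze.sense(dir='west') == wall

# maze.sense(dir='north') == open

# stack.push(x='north') == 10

# maze.move(dir='north') == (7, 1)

# maze.sense(dir='west') == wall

# maze.sense(dir='north') == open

# stack.push(x='north') == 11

# maze.move(dir='north') == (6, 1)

# maze.sense(dir='west') == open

# stack.push(x='west') == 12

# maze.move(dir='west') == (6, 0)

# maze.sense(dir='north') == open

# stack.push(x='north') == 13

# maze.move(dir='north') == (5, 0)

# maze.sense(dir='north') == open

# stack.push(x='north') == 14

# maze.move(dir='north') == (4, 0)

# maze.sense(dir='north') == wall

# maze.sense(dir='east') == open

# stack.push(x='east') == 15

# maze.move(dir='east') == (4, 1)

# maze.sense(dir='south') == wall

# maze.sense(dir='north') == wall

# maze.sense(dir='east') == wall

# stack.pop() == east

# maze.move(dir='west') == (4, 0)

# stack.pop() == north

# maze.move(dir='south') == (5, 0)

# stack.pop() == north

# maze.move(dir='south') == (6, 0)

# stack.pop() == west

# maze.move(dir='east') == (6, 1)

# maze.sense(dir='east') == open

# stack.push(x='east') == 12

# maze.move(dir='east') == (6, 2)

# maze.sense(dir='north') == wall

# maze.sense(dir='east') == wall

# stack.pop() == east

# maze.move(dir='west') == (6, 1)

# stack.pop() == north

# maze.move(dir='south') == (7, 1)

# stack.pop() == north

# maze.move(dir='south') == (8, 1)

# stack.pop() == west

# maze.move(dir='east') == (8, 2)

# stack.pop() == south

# maze.move(dir='north') == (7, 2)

# stack.pop() == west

# maze.move(dir='east') == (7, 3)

# stack.pop() == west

# maze.move(dir='east') == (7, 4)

# maze.sense(dir='north') == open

# stack.push(x='north') == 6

# maze.move(dir='north') == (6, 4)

# maze.sense(dir='north') == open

# stack.push(x='north') == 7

# maze.move(dir='north') == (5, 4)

# maze.sense(dir='west') == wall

# maze.sense(dir='north') == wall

# maze.sense(dir='east') == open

# stack.push(x='east') == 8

# maze.move(dir='east') == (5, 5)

# maze.sense(dir='south') == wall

# maze.sense(dir='north') == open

# stack.push(x='north') == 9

# maze.move(dir='north') == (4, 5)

# maze.sense(dir='north') == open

# stack.push(x='north') == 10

# maze.move(dir='north') == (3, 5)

# maze.sense(dir='west') == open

# stack.push(x='west') == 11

# maze.move(dir='west') == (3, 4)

# maze.sense(dir='west') == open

# stack.push(x='west') == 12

# maze.move(dir='west') == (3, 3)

# maze.sense(dir='south') == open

# stack.push(x='south') == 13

# maze.move(dir='south') == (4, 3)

# stack.pop() == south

# maze.move(dir='north') == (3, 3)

# maze.sense(dir='west') == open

# stack.push(x='west') == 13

# maze.move(dir='west') == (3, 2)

# maze.sense(dir='north') == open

# stack.push(x='north') == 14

# maze.move(dir='north') == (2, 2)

# maze.sense(dir='west') == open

# stack.push(x='west') == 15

# maze.move(dir='west') == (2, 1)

# maze.sense(dir='west') == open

# stack.push(x='west') == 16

# maze.move(dir='west') == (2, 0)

# maze.sense(dir='north') == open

# stack.push(x='north') == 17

# maze.move(dir='north') == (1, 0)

# maze.sense(dir='north') == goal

# maze.move(dir='north') == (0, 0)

Answer: (0, 0)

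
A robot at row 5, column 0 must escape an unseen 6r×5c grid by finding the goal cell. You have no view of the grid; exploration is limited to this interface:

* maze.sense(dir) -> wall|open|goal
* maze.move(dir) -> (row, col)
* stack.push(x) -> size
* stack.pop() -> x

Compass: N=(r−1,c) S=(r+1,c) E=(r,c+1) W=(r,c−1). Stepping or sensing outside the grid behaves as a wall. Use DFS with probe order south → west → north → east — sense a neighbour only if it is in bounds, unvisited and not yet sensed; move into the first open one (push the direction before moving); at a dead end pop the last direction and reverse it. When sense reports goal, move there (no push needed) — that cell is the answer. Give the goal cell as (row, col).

$ sense dir: north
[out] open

$ push x: north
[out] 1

$ move dir: north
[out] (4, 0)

$ sense dir: north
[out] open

$ push x: north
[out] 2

$ move dir: north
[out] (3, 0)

$ sense dir: north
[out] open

$ push x: north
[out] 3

$ move dir: north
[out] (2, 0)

$ sense dir: north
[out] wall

$ sense dir: east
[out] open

$ push x: east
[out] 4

$ move dir: east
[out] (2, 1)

$ sense dir: south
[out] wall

$ sense dir: north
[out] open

$ push x: north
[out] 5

$ move dir: north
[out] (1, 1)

$ sense dir: north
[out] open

$ push x: north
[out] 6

$ move dir: north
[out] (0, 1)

$ sense dir: west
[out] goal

$ move dir: west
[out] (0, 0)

Answer: (0, 0)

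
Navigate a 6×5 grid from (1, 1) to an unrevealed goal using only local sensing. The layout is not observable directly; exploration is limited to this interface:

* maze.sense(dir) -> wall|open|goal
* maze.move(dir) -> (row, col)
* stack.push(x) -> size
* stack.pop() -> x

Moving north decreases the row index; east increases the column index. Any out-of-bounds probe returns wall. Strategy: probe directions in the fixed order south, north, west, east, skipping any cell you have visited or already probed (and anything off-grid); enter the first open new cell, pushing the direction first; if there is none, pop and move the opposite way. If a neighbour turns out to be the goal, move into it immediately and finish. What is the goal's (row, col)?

;; maze.sense(dir→south) : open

;; stack.push(x→south) : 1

;; maze.move(dir→south) : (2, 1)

;; maze.sense(dir→south) : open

;; stack.push(x→south) : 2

;; maze.move(dir→south) : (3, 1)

;; maze.sense(dir→south) : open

;; stack.push(x→south) : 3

;; maze.move(dir→south) : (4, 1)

;; maze.sense(dir→south) : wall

;; maze.sense(dir→west) : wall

;; maze.sense(dir→east) : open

;; stack.push(x→east) : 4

;; maze.move(dir→east) : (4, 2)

;; maze.sense(dir→south) : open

;; stack.push(x→south) : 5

;; maze.move(dir→south) : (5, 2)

;; maze.sense(dir→east) : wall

;; stack.pop() : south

;; maze.move(dir→north) : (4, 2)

;; maze.sense(dir→north) : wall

;; maze.sense(dir→east) : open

;; stack.push(x→east) : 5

;; maze.move(dir→east) : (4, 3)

;; maze.sense(dir→north) : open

;; stack.push(x→north) : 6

;; maze.move(dir→north) : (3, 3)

;; maze.sense(dir→north) : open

;; stack.push(x→north) : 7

;; maze.move(dir→north) : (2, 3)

;; maze.sense(dir→north) : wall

;; maze.sense(dir→west) : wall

;; maze.sense(dir→east) : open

;; stack.push(x→east) : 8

;; maze.move(dir→east) : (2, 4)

;; maze.sense(dir→south) : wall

;; maze.sense(dir→north) : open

;; stack.push(x→north) : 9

;; maze.move(dir→north) : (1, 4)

;; maze.sense(dir→north) : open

;; stack.push(x→north) : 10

;; maze.move(dir→north) : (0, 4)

;; maze.sense(dir→west) : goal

;; maze.move(dir→west) : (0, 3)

Answer: (0, 3)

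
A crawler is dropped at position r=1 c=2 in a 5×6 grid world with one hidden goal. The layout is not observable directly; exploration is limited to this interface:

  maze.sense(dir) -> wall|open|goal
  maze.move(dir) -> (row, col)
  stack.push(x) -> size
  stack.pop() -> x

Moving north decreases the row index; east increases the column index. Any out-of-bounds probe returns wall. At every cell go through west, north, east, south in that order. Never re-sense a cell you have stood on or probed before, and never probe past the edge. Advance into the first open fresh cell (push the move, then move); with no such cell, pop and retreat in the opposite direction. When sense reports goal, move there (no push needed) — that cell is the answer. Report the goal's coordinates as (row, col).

! 1. maze.sense(dir='west') ~> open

! 2. stack.push(x='west') ~> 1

! 3. maze.move(dir='west') ~> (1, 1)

! 4. maze.sense(dir='west') ~> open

! 5. stack.push(x='west') ~> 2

! 6. maze.move(dir='west') ~> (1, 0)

! 7. maze.sense(dir='north') ~> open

! 8. stack.push(x='north') ~> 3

! 9. maze.move(dir='north') ~> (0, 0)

! 10. maze.sense(dir='east') ~> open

! 11. stack.push(x='east') ~> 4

! 12. maze.move(dir='east') ~> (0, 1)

! 13. maze.sense(dir='east') ~> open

! 14. stack.push(x='east') ~> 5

! 15. maze.move(dir='east') ~> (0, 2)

! 16. maze.sense(dir='east') ~> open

! 17. stack.push(x='east') ~> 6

! 18. maze.move(dir='east') ~> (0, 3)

! 19. maze.sense(dir='east') ~> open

! 20. stack.push(x='east') ~> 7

! 21. maze.move(dir='east') ~> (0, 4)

! 22. maze.sense(dir='east') ~> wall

! 23. maze.sense(dir='south') ~> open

! 24. stack.push(x='south') ~> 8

! 25. maze.move(dir='south') ~> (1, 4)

! 26. maze.sense(dir='west') ~> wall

! 27. maze.sense(dir='east') ~> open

! 28. stack.push(x='east') ~> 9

! 29. maze.move(dir='east') ~> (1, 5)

! 30. maze.sense(dir='south') ~> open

! 31. stack.push(x='south') ~> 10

! 32. maze.move(dir='south') ~> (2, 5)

! 33. maze.sense(dir='west') ~> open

! 34. stack.push(x='west') ~> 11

! 35. maze.move(dir='west') ~> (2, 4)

! 36. maze.sense(dir='west') ~> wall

! 37. maze.sense(dir='south') ~> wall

! 38. stack.pop() ~> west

! 39. maze.move(dir='east') ~> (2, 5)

! 40. maze.sense(dir='south') ~> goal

! 41. maze.move(dir='south') ~> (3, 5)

Answer: (3, 5)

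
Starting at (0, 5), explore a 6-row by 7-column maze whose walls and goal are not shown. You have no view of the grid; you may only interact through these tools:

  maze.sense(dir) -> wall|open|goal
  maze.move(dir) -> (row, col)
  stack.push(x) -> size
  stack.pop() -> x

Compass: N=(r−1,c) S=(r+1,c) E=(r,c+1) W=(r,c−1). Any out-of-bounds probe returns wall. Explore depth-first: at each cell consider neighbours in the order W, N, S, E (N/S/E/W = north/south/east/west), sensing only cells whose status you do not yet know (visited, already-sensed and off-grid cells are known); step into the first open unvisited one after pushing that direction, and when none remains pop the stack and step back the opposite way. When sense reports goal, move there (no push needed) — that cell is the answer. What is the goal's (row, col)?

→ sense(west)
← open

→ push(west)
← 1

→ move(west)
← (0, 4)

→ sense(west)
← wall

→ sense(south)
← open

→ push(south)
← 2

→ move(south)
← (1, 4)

→ sense(west)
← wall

→ sense(south)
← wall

→ sense(east)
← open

→ push(east)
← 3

→ move(east)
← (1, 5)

→ sense(south)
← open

→ push(south)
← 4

→ move(south)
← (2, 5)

→ sense(south)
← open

→ push(south)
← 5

→ move(south)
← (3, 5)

→ sense(west)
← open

→ push(west)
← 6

→ move(west)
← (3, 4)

→ sense(west)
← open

→ push(west)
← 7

→ move(west)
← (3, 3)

→ sense(west)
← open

→ push(west)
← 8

→ move(west)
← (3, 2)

→ sense(west)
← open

→ push(west)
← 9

→ move(west)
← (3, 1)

→ sense(west)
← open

→ push(west)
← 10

→ move(west)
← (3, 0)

→ sense(north)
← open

→ push(north)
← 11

→ move(north)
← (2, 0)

→ sense(north)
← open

→ push(north)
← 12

→ move(north)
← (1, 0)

→ sense(north)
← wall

→ sense(east)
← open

→ push(east)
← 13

→ move(east)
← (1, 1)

→ sense(north)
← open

→ push(north)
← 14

→ move(north)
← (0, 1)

→ sense(east)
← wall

→ pop()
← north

→ move(south)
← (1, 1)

→ sense(south)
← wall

→ sense(east)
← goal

→ move(east)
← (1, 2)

Answer: (1, 2)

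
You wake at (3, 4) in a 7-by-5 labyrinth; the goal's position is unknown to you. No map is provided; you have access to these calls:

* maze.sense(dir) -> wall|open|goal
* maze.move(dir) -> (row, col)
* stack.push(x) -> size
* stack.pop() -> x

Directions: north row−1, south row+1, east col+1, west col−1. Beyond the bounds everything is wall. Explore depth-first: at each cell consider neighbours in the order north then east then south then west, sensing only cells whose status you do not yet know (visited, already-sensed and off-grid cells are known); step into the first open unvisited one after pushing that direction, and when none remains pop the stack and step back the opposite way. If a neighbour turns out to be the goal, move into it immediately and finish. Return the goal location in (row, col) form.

-- 1. maze.sense(dir: north) -> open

-- 2. stack.push(x: north) -> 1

-- 3. maze.move(dir: north) -> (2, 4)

-- 4. maze.sense(dir: north) -> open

-- 5. stack.push(x: north) -> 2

-- 6. maze.move(dir: north) -> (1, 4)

-- 7. maze.sense(dir: north) -> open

-- 8. stack.push(x: north) -> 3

-- 9. maze.move(dir: north) -> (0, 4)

-- 10. maze.sense(dir: west) -> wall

-- 11. stack.pop() -> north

-- 12. maze.move(dir: south) -> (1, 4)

-- 13. maze.sense(dir: west) -> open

-- 14. stack.push(x: west) -> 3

-- 15. maze.move(dir: west) -> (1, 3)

-- 16. maze.sense(dir: south) -> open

-- 17. stack.push(x: south) -> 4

-- 18. maze.move(dir: south) -> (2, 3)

-- 19. maze.sense(dir: south) -> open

-- 20. stack.push(x: south) -> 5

-- 21. maze.move(dir: south) -> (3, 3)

-- 22. maze.sense(dir: south) -> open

-- 23. stack.push(x: south) -> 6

-- 24. maze.move(dir: south) -> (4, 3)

-- 25. maze.sense(dir: east) -> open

-- 26. stack.push(x: east) -> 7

-- 27. maze.move(dir: east) -> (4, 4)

-- 28. maze.sense(dir: south) -> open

-- 29. stack.push(x: south) -> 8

-- 30. maze.move(dir: south) -> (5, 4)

-- 31. maze.sense(dir: south) -> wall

-- 32. maze.sense(dir: west) -> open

-- 33. stack.push(x: west) -> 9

-- 34. maze.move(dir: west) -> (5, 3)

-- 35. maze.sense(dir: south) -> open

-- 36. stack.push(x: south) -> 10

-- 37. maze.move(dir: south) -> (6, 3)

-- 38. maze.sense(dir: west) -> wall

-- 39. stack.pop() -> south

-- 40. maze.move(dir: north) -> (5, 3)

-- 41. maze.sense(dir: west) -> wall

-- 42. stack.pop() -> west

-- 43. maze.move(dir: east) -> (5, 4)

-- 44. stack.pop() -> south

-- 45. maze.move(dir: north) -> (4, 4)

-- 46. stack.pop() -> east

-- 47. maze.move(dir: west) -> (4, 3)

-- 48. maze.sense(dir: west) -> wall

-- 49. stack.pop() -> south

-- 50. maze.move(dir: north) -> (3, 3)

-- 51. maze.sense(dir: west) -> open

-- 52. stack.push(x: west) -> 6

-- 53. maze.move(dir: west) -> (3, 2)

-- 54. maze.sense(dir: north) -> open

-- 55. stack.push(x: north) -> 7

-- 56. maze.move(dir: north) -> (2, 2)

-- 57. maze.sense(dir: north) -> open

-- 58. stack.push(x: north) -> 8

-- 59. maze.move(dir: north) -> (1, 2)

-- 60. maze.sense(dir: north) -> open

-- 61. stack.push(x: north) -> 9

-- 62. maze.move(dir: north) -> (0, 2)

-- 63. maze.sense(dir: west) -> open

-- 64. stack.push(x: west) -> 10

-- 65. maze.move(dir: west) -> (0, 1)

-- 66. maze.sense(dir: south) -> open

-- 67. stack.push(x: south) -> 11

-- 68. maze.move(dir: south) -> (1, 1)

-- 69. maze.sense(dir: south) -> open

-- 70. stack.push(x: south) -> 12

-- 71. maze.move(dir: south) -> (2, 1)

-- 72. maze.sense(dir: south) -> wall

-- 73. maze.sense(dir: west) -> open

-- 74. stack.push(x: west) -> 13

-- 75. maze.move(dir: west) -> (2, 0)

-- 76. maze.sense(dir: north) -> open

-- 77. stack.push(x: north) -> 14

-- 78. maze.move(dir: north) -> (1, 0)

-- 79. maze.sense(dir: north) -> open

-- 80. stack.push(x: north) -> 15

-- 81. maze.move(dir: north) -> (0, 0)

-- 82. stack.pop() -> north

-- 83. maze.move(dir: south) -> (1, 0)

-- 84. stack.pop() -> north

-- 85. maze.move(dir: south) -> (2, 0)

-- 86. maze.sense(dir: south) -> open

-- 87. stack.push(x: south) -> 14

-- 88. maze.move(dir: south) -> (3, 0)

-- 89. maze.sense(dir: south) -> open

-- 90. stack.push(x: south) -> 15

-- 91. maze.move(dir: south) -> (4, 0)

-- 92. maze.sense(dir: east) -> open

-- 93. stack.push(x: east) -> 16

-- 94. maze.move(dir: east) -> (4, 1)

-- 95. maze.sense(dir: south) -> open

-- 96. stack.push(x: south) -> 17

-- 97. maze.move(dir: south) -> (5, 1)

-- 98. maze.sense(dir: south) -> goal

-- 99. maze.move(dir: south) -> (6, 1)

Answer: (6, 1)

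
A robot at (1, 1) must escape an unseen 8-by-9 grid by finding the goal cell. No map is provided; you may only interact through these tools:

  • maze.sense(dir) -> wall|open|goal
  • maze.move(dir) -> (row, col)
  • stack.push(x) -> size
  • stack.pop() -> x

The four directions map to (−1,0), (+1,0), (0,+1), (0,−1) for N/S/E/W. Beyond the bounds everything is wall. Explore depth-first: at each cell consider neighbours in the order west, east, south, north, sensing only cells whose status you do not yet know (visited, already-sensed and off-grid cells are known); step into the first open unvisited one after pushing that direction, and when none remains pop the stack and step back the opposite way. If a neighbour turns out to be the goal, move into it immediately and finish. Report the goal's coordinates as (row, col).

Action: maze.sense[west]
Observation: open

Action: stack.push[west]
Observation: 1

Action: maze.move[west]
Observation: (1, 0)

Action: maze.sense[south]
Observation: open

Action: stack.push[south]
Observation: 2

Action: maze.move[south]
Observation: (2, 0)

Action: maze.sense[east]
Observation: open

Action: stack.push[east]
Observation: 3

Action: maze.move[east]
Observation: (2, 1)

Action: maze.sense[east]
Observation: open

Action: stack.push[east]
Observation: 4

Action: maze.move[east]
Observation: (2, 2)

Action: maze.sense[east]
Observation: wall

Action: maze.sense[south]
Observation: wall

Action: maze.sense[north]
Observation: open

Action: stack.push[north]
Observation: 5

Action: maze.move[north]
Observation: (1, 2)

Action: maze.sense[east]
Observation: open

Action: stack.push[east]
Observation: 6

Action: maze.move[east]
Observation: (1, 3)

Action: maze.sense[east]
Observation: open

Action: stack.push[east]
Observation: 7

Action: maze.move[east]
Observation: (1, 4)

Action: maze.sense[east]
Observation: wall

Action: maze.sense[south]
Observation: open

Action: stack.push[south]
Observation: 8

Action: maze.move[south]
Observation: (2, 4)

Action: maze.sense[east]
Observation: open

Action: stack.push[east]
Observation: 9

Action: maze.move[east]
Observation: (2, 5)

Action: maze.sense[east]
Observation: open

Action: stack.push[east]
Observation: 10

Action: maze.move[east]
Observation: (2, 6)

Action: maze.sense[east]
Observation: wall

Action: maze.sense[south]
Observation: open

Action: stack.push[south]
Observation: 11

Action: maze.move[south]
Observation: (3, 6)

Action: maze.sense[west]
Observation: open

Action: stack.push[west]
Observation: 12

Action: maze.move[west]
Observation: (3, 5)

Action: maze.sense[west]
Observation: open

Action: stack.push[west]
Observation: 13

Action: maze.move[west]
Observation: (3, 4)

Action: maze.sense[west]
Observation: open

Action: stack.push[west]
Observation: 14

Action: maze.move[west]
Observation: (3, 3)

Action: maze.sense[south]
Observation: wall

Action: stack.pop[]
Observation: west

Action: maze.move[east]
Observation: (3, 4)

Action: maze.sense[south]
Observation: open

Action: stack.push[south]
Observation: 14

Action: maze.move[south]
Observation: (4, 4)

Action: maze.sense[east]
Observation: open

Action: stack.push[east]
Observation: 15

Action: maze.move[east]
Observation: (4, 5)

Action: maze.sense[east]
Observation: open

Action: stack.push[east]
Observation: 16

Action: maze.move[east]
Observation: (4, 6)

Action: maze.sense[east]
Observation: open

Action: stack.push[east]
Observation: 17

Action: maze.move[east]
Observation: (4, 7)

Action: maze.sense[east]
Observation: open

Action: stack.push[east]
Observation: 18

Action: maze.move[east]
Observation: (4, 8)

Action: maze.sense[south]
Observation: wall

Action: maze.sense[north]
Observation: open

Action: stack.push[north]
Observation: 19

Action: maze.move[north]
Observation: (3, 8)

Action: maze.sense[west]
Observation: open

Action: stack.push[west]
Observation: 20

Action: maze.move[west]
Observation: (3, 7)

Action: stack.pop[]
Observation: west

Action: maze.move[east]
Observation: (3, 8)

Action: maze.sense[north]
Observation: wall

Action: stack.pop[]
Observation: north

Action: maze.move[south]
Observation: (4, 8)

Action: stack.pop[]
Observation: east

Action: maze.move[west]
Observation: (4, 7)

Action: maze.sense[south]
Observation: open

Action: stack.push[south]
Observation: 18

Action: maze.move[south]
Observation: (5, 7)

Action: maze.sense[west]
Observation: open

Action: stack.push[west]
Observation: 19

Action: maze.move[west]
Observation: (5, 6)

Action: maze.sense[west]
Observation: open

Action: stack.push[west]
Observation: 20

Action: maze.move[west]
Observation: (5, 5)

Action: maze.sense[west]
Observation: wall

Action: maze.sense[south]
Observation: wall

Action: stack.pop[]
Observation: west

Action: maze.move[east]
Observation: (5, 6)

Action: maze.sense[south]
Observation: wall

Action: stack.pop[]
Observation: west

Action: maze.move[east]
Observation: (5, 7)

Action: maze.sense[south]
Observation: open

Action: stack.push[south]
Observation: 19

Action: maze.move[south]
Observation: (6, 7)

Action: maze.sense[east]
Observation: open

Action: stack.push[east]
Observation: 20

Action: maze.move[east]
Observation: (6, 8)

Action: maze.sense[south]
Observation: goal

Action: maze.move[south]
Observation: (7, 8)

Answer: (7, 8)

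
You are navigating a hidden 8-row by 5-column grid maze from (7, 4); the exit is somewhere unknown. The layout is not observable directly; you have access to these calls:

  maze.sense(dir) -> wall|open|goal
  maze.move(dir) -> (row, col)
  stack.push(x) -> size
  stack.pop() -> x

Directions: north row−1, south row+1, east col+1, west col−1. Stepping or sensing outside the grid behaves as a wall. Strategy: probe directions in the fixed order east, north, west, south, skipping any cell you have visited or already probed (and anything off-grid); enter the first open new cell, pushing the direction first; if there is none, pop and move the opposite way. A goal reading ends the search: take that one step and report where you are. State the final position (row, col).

>> maze.sense(dir='north')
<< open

>> stack.push(x='north')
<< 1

>> maze.move(dir='north')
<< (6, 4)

>> maze.sense(dir='north')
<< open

>> stack.push(x='north')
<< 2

>> maze.move(dir='north')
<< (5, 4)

>> maze.sense(dir='north')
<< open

>> stack.push(x='north')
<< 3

>> maze.move(dir='north')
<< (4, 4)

>> maze.sense(dir='north')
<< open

>> stack.push(x='north')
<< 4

>> maze.move(dir='north')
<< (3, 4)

>> maze.sense(dir='north')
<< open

>> stack.push(x='north')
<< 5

>> maze.move(dir='north')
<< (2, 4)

>> maze.sense(dir='north')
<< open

>> stack.push(x='north')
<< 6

>> maze.move(dir='north')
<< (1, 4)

>> maze.sense(dir='north')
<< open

>> stack.push(x='north')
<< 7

>> maze.move(dir='north')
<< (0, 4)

>> maze.sense(dir='west')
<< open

>> stack.push(x='west')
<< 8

>> maze.move(dir='west')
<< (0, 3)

>> maze.sense(dir='west')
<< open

>> stack.push(x='west')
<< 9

>> maze.move(dir='west')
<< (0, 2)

>> maze.sense(dir='west')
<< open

>> stack.push(x='west')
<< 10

>> maze.move(dir='west')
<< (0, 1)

>> maze.sense(dir='west')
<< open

>> stack.push(x='west')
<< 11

>> maze.move(dir='west')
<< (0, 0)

>> maze.sense(dir='south')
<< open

>> stack.push(x='south')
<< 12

>> maze.move(dir='south')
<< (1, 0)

>> maze.sense(dir='east')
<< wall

>> maze.sense(dir='south')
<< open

>> stack.push(x='south')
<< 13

>> maze.move(dir='south')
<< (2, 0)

>> maze.sense(dir='east')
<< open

>> stack.push(x='east')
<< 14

>> maze.move(dir='east')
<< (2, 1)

>> maze.sense(dir='east')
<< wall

>> maze.sense(dir='south')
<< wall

>> stack.pop()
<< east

>> maze.move(dir='west')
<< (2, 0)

>> maze.sense(dir='south')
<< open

>> stack.push(x='south')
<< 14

>> maze.move(dir='south')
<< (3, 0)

>> maze.sense(dir='south')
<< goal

>> maze.move(dir='south')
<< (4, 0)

Answer: (4, 0)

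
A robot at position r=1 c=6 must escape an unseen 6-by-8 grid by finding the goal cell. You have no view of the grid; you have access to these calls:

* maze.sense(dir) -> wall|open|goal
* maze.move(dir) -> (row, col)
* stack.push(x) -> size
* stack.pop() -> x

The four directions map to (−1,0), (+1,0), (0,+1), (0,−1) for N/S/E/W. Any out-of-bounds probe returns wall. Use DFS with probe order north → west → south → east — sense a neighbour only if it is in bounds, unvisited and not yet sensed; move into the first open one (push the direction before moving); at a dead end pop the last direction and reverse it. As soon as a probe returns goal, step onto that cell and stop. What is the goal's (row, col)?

> sense north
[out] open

> push north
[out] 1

> move north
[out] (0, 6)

> sense west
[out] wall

> sense east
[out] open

> push east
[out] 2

> move east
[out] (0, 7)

> sense south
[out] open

> push south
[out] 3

> move south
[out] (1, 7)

> sense south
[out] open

> push south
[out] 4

> move south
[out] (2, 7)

> sense west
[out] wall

> sense south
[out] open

> push south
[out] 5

> move south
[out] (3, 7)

> sense west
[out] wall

> sense south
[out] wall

> pop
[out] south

> move north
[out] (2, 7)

> pop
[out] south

> move north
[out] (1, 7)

> pop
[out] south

> move north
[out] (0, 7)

> pop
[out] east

> move west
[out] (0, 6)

> pop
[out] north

> move south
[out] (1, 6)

> sense west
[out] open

> push west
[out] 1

> move west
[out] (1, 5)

> sense west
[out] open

> push west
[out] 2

> move west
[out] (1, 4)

> sense north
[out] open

> push north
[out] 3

> move north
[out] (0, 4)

> sense west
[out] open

> push west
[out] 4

> move west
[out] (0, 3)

> sense west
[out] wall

> sense south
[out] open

> push south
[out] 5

> move south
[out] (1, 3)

> sense west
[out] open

> push west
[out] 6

> move west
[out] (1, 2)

> sense west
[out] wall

> sense south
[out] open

> push south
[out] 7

> move south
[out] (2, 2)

> sense west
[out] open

> push west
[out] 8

> move west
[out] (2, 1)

> sense west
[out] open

> push west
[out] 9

> move west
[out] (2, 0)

> sense north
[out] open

> push north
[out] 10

> move north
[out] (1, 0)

> sense north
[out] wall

> pop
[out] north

> move south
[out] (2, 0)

> sense south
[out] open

> push south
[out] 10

> move south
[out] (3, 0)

> sense south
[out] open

> push south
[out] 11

> move south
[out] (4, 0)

> sense south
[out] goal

> move south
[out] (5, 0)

Answer: (5, 0)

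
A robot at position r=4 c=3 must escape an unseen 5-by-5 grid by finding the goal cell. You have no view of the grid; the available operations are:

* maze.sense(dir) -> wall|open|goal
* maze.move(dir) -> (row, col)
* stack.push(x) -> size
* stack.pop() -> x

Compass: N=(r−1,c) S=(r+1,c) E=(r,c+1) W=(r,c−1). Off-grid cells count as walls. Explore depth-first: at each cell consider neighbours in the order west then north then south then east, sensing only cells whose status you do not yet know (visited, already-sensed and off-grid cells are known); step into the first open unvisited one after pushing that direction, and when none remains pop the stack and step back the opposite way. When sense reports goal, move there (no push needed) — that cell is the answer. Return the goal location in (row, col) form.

→ maze.sense(dir→west)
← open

→ stack.push(x→west)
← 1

→ maze.move(dir→west)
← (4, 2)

→ maze.sense(dir→west)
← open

→ stack.push(x→west)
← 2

→ maze.move(dir→west)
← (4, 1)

→ maze.sense(dir→west)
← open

→ stack.push(x→west)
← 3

→ maze.move(dir→west)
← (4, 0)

→ maze.sense(dir→north)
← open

→ stack.push(x→north)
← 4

→ maze.move(dir→north)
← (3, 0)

→ maze.sense(dir→north)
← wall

→ maze.sense(dir→east)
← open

→ stack.push(x→east)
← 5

→ maze.move(dir→east)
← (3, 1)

→ maze.sense(dir→north)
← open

→ stack.push(x→north)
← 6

→ maze.move(dir→north)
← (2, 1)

→ maze.sense(dir→north)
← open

→ stack.push(x→north)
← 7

→ maze.move(dir→north)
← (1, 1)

→ maze.sense(dir→west)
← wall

→ maze.sense(dir→north)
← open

→ stack.push(x→north)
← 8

→ maze.move(dir→north)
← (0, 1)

→ maze.sense(dir→west)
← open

→ stack.push(x→west)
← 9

→ maze.move(dir→west)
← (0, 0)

→ stack.pop()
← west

→ maze.move(dir→east)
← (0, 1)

→ maze.sense(dir→east)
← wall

→ stack.pop()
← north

→ maze.move(dir→south)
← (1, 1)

→ maze.sense(dir→east)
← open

→ stack.push(x→east)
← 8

→ maze.move(dir→east)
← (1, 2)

→ maze.sense(dir→south)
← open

→ stack.push(x→south)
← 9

→ maze.move(dir→south)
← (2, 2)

→ maze.sense(dir→south)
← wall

→ maze.sense(dir→east)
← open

→ stack.push(x→east)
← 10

→ maze.move(dir→east)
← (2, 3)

→ maze.sense(dir→north)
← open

→ stack.push(x→north)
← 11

→ maze.move(dir→north)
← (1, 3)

→ maze.sense(dir→north)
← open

→ stack.push(x→north)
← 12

→ maze.move(dir→north)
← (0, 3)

→ maze.sense(dir→east)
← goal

→ maze.move(dir→east)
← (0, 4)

Answer: (0, 4)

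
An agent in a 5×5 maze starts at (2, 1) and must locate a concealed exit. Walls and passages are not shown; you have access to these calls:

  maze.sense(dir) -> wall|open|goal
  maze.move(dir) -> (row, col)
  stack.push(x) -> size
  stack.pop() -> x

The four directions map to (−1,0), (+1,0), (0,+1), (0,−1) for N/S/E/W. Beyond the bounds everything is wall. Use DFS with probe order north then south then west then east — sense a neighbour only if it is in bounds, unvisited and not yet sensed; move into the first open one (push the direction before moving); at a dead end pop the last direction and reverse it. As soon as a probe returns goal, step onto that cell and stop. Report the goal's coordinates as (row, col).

-- 1. sense(dir→north) == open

-- 2. push(x→north) == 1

-- 3. move(dir→north) == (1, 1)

-- 4. sense(dir→north) == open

-- 5. push(x→north) == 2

-- 6. move(dir→north) == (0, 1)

-- 7. sense(dir→west) == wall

-- 8. sense(dir→east) == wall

-- 9. pop() == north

-- 10. move(dir→south) == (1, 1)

-- 11. sense(dir→west) == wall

-- 12. sense(dir→east) == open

-- 13. push(x→east) == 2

-- 14. move(dir→east) == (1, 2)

-- 15. sense(dir→south) == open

-- 16. push(x→south) == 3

-- 17. move(dir→south) == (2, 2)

-- 18. sense(dir→south) == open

-- 19. push(x→south) == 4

-- 20. move(dir→south) == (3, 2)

-- 21. sense(dir→south) == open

-- 22. push(x→south) == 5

-- 23. move(dir→south) == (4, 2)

-- 24. sense(dir→west) == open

-- 25. push(x→west) == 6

-- 26. move(dir→west) == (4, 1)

-- 27. sense(dir→north) == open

-- 28. push(x→north) == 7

-- 29. move(dir→north) == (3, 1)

-- 30. sense(dir→west) == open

-- 31. push(x→west) == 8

-- 32. move(dir→west) == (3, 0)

-- 33. sense(dir→north) == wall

-- 34. sense(dir→south) == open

-- 35. push(x→south) == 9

-- 36. move(dir→south) == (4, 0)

-- 37. pop() == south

-- 38. move(dir→north) == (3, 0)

-- 39. pop() == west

-- 40. move(dir→east) == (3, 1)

-- 41. pop() == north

-- 42. move(dir→south) == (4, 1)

-- 43. pop() == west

-- 44. move(dir→east) == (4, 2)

-- 45. sense(dir→east) == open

-- 46. push(x→east) == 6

-- 47. move(dir→east) == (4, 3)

-- 48. sense(dir→north) == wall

-- 49. sense(dir→east) == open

-- 50. push(x→east) == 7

-- 51. move(dir→east) == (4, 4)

-- 52. sense(dir→north) == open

-- 53. push(x→north) == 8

-- 54. move(dir→north) == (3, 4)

-- 55. sense(dir→north) == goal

-- 56. move(dir→north) == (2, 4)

Answer: (2, 4)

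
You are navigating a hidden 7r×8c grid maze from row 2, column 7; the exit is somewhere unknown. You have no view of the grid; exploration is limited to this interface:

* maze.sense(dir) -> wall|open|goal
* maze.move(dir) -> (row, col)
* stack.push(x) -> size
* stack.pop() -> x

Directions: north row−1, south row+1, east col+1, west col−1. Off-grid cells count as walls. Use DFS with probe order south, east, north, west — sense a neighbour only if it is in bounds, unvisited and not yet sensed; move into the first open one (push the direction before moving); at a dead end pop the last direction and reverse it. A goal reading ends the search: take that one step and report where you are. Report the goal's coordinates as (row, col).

;; sense(dir→south) => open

;; push(x→south) => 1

;; move(dir→south) => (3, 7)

;; sense(dir→south) => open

;; push(x→south) => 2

;; move(dir→south) => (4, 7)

;; sense(dir→south) => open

;; push(x→south) => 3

;; move(dir→south) => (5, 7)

;; sense(dir→south) => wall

;; sense(dir→west) => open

;; push(x→west) => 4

;; move(dir→west) => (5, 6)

;; sense(dir→south) => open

;; push(x→south) => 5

;; move(dir→south) => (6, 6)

;; sense(dir→west) => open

;; push(x→west) => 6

;; move(dir→west) => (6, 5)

;; sense(dir→north) => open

;; push(x→north) => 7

;; move(dir→north) => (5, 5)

;; sense(dir→north) => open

;; push(x→north) => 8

;; move(dir→north) => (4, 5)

;; sense(dir→east) => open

;; push(x→east) => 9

;; move(dir→east) => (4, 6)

;; sense(dir→north) => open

;; push(x→north) => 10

;; move(dir→north) => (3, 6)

;; sense(dir→north) => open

;; push(x→north) => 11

;; move(dir→north) => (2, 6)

;; sense(dir→north) => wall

;; sense(dir→west) => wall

;; pop() => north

;; move(dir→south) => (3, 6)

;; sense(dir→west) => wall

;; pop() => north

;; move(dir→south) => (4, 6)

;; pop() => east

;; move(dir→west) => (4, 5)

;; sense(dir→west) => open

;; push(x→west) => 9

;; move(dir→west) => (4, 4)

;; sense(dir→south) => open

;; push(x→south) => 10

;; move(dir→south) => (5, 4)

;; sense(dir→south) => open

;; push(x→south) => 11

;; move(dir→south) => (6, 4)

;; sense(dir→west) => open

;; push(x→west) => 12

;; move(dir→west) => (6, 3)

;; sense(dir→north) => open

;; push(x→north) => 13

;; move(dir→north) => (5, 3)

;; sense(dir→north) => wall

;; sense(dir→west) => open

;; push(x→west) => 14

;; move(dir→west) => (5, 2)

;; sense(dir→south) => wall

;; sense(dir→north) => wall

;; sense(dir→west) => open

;; push(x→west) => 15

;; move(dir→west) => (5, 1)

;; sense(dir→south) => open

;; push(x→south) => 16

;; move(dir→south) => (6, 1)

;; sense(dir→west) => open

;; push(x→west) => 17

;; move(dir→west) => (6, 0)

;; sense(dir→north) => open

;; push(x→north) => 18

;; move(dir→north) => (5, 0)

;; sense(dir→north) => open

;; push(x→north) => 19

;; move(dir→north) => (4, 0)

;; sense(dir→east) => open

;; push(x→east) => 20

;; move(dir→east) => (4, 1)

;; sense(dir→north) => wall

;; pop() => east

;; move(dir→west) => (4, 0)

;; sense(dir→north) => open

;; push(x→north) => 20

;; move(dir→north) => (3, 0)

;; sense(dir→north) => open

;; push(x→north) => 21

;; move(dir→north) => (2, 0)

;; sense(dir→east) => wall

;; sense(dir→north) => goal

;; move(dir→north) => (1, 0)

Answer: (1, 0)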